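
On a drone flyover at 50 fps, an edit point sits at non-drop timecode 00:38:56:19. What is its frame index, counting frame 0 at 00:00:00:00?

116819

Total seconds to the label: (0 × 3600 + 38 × 60 + 56) = 2336.
Frame index = 2336 × 50 + 19 = 116819.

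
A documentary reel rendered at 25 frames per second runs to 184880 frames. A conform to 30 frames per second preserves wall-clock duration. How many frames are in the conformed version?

221856 frames

Target frames = source frames × (target rate / source rate) = 184880 × (30)/(25) = 184880 × 6/5 = 221856.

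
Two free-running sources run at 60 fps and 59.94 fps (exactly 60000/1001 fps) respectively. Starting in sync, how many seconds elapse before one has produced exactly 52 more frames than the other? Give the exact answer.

13013/15 seconds

The gap grows by |60000/1001 − 60| = 60/1001 frames per second.
Time for a 52-frame gap: 52 ÷ (60/1001) = 13013/15 s.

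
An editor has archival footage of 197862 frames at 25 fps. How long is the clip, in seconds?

7914.48 seconds

Running time = 197862 / (25) = 7914.48 s.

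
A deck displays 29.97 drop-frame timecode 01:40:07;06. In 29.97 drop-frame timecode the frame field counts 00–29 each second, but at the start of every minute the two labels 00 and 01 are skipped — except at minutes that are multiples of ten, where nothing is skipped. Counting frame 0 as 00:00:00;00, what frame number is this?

180036

Complete 10-minute blocks: 10, each 17982 frames → 179820.
Remaining 0 whole minutes in the current block: 0 frames.
Within the current minute: 7 × 30 + 6 = 216. Total = 179820 + 0 + 216 = 180036.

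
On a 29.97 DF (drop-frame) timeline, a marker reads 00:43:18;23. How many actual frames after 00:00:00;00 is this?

Complete 10-minute blocks: 4, each 17982 frames → 71928.
Remaining 3 whole minutes in the current block: 1800 + 2 × 1798 = 5396 frames.
Within the current minute: 18 × 30 + 23 − 2 = 561 (labels ;00/;01 skipped at this minute). Total = 71928 + 5396 + 561 = 77885.

77885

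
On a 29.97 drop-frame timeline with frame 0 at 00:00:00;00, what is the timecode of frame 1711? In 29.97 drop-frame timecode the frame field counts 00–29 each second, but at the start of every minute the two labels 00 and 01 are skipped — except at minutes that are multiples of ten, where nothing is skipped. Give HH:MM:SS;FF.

00:00:57;01

Ten DF minutes hold 17982 frames, so frame 1711 lies in block 0 (frames 0–17981) with 1711 frames into that block.
The block's first minute is 1800 frames and the rest 1798 each; 1711 frames reaches minute 0, so 0 × 18 + 0 × 2 = 0 labels have been skipped so far.
Adding those back, label number 1711 + 0 = 1711 at 30 labels/s is 57 s + 1 f = 0 h 0 min 57 s frame 1, i.e. 00:00:57;01.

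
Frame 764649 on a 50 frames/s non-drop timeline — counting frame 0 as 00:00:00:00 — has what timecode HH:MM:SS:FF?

764649 ÷ 50 = 15292 full seconds, remainder 49 frames.
15292 s = 4 h 14 min 52 s.
Timecode: 04:14:52:49.

04:14:52:49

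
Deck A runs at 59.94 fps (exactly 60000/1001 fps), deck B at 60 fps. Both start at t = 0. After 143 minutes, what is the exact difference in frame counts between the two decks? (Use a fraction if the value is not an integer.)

3600/7 frames

143 min = 8580 s.
A emits 60000/1001 × 8580 = 3600000/7 frames; B emits 60 × 8580 = 514800.
Difference = 3600/7 frames (≈ 514.2857); B is ahead of A.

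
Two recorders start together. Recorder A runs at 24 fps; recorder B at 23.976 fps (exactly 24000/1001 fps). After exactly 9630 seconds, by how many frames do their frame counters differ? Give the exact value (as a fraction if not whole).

A emits 24 × 9630 = 231120 frames; B emits 24000/1001 × 9630 = 231120000/1001.
Difference = 231120/1001 frames (≈ 230.8891); B is behind A.

231120/1001 frames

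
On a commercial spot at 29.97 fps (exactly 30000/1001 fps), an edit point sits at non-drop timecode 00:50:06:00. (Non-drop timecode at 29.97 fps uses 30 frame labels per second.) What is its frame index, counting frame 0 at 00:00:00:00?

frame 90180

Total seconds to the label: (0 × 3600 + 50 × 60 + 6) = 3006.
Frame index = 3006 × 30 + 0 = 90180.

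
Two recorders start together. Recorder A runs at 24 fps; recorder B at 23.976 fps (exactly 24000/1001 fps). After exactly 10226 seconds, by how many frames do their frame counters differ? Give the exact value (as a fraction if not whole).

A emits 24 × 10226 = 245424 frames; B emits 24000/1001 × 10226 = 245424000/1001.
Difference = 245424/1001 frames (≈ 245.1788); B is behind A.

245424/1001 frames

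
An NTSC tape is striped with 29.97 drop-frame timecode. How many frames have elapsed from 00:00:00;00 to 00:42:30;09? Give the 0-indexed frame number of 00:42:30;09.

As if non-drop at 30 labels/s: (0 × 3600 + 42 × 60 + 30) × 30 + 9 = 76509.
Minute boundaries passed: 42; those not divisible by 10: 42 − 4 = 38; dropped labels = 2 × 38 = 76.
Actual frame index = 76509 − 76 = 76433.

76433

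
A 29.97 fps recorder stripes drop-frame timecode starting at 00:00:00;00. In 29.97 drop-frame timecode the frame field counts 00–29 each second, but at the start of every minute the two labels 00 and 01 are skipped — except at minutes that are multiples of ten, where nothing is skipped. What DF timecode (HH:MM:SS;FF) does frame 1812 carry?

Ten DF minutes hold 17982 frames, so frame 1812 lies in block 0 (frames 0–17981) with 1812 frames into that block.
The block's first minute is 1800 frames and the rest 1798 each; 1812 frames reaches minute 1, so 0 × 18 + 1 × 2 = 2 labels have been skipped so far.
Adding those back, label number 1812 + 2 = 1814 at 30 labels/s is 60 s + 14 f = 0 h 1 min 0 s frame 14, i.e. 00:01:00;14.

00:01:00;14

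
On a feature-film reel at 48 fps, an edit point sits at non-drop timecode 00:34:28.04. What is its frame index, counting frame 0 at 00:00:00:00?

Total seconds to the label: (0 × 3600 + 34 × 60 + 28) = 2068.
Frame index = 2068 × 48 + 4 = 99268.

99268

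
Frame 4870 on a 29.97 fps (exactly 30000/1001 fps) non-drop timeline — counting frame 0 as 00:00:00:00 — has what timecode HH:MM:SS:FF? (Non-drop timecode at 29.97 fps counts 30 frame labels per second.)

00:02:42:10

4870 ÷ 30 = 162 full seconds, remainder 10 frames.
162 s = 0 h 2 min 42 s.
Timecode: 00:02:42:10.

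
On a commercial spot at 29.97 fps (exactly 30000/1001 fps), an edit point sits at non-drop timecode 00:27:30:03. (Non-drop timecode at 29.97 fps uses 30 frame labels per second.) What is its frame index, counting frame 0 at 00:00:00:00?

49503

Total seconds to the label: (0 × 3600 + 27 × 60 + 30) = 1650.
Frame index = 1650 × 30 + 3 = 49503.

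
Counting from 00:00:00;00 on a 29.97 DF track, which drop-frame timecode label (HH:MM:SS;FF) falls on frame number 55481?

Each 10-minute DF block holds 10 × 60 × 30 − 9 × 2 = 17982 frames. 55481 ÷ 17982 → 3 full blocks, remainder 1535.
Within the partial block the first minute is 1800 frames and each further minute 1798, so 0 further minute boundaries passed. Total skipped labels = 18 × 3 + 2 × 0 = 54.
Non-drop label index = 55481 + 54 = 55535; at 30 labels/s that is 00:30:51:05, i.e. DF 00:30:51;05.

00:30:51;05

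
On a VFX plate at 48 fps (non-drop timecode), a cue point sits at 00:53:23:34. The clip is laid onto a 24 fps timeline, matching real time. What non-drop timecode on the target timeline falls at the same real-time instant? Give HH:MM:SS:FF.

Source frame index: (0×3600 + 53×60 + 23) × 48 + 34 = 153778.
Real time: 153778 / (48) = 76889/24 s.
Target frame: (76889/24) × (24) = 76889.
At 24 labels/s: frame 76889 → 00:53:23:17.

00:53:23:17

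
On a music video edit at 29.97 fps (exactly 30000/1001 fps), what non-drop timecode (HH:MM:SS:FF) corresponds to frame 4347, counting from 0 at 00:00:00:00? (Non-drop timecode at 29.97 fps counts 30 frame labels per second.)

00:02:24:27

4347 ÷ 30 = 144 full seconds, remainder 27 frames.
144 s = 0 h 2 min 24 s.
Timecode: 00:02:24:27.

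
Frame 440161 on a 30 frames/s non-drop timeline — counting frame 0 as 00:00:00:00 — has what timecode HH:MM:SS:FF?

04:04:32:01

440161 ÷ 30 = 14672 full seconds, remainder 1 frame.
14672 s = 4 h 4 min 32 s.
Timecode: 04:04:32:01.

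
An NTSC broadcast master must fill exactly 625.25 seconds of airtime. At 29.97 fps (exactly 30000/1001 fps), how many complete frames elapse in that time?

Frames = 625.25 × 30000/1001 = 18757500/1001 ≈ 18738.7612.
Complete frames: 18738.

18738 frames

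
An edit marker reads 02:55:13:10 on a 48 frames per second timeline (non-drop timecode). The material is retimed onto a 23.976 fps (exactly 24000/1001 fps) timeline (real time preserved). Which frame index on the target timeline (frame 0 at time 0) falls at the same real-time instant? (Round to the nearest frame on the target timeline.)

Source frame index: (2×3600 + 55×60 + 13) × 48 + 10 = 504634.
Real time: 504634 / (48) = 252317/24 s.
Target frame: (252317/24) × (24000/1001) = 19409000/77 ≈ 252064.935 → 252065.

frame 252065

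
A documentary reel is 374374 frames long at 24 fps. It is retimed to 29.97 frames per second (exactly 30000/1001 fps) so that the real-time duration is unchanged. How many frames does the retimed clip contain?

Target frames = source frames × (target rate / source rate) = 374374 × (30000/1001)/(24) = 374374 × 1250/1001 = 467500.

467500 frames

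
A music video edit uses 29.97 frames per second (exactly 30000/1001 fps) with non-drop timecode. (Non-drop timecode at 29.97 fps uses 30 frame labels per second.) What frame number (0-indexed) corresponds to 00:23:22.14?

Total seconds to the label: (0 × 3600 + 23 × 60 + 22) = 1402.
Frame index = 1402 × 30 + 14 = 42074.

frame 42074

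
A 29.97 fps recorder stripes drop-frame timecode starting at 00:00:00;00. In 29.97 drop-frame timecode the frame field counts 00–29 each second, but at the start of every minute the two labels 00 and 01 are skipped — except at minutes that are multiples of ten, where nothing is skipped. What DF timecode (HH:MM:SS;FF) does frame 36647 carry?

00:20:22;23

Each 10-minute DF block holds 10 × 60 × 30 − 9 × 2 = 17982 frames. 36647 ÷ 17982 → 2 full blocks, remainder 683.
Within the partial block the first minute is 1800 frames and each further minute 1798, so 0 further minute boundaries passed. Total skipped labels = 18 × 2 + 2 × 0 = 36.
Non-drop label index = 36647 + 36 = 36683; at 30 labels/s that is 00:20:22:23, i.e. DF 00:20:22;23.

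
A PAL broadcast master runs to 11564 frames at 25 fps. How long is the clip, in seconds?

Running time = 11564 / (25) = 462.56 s.

462.56 seconds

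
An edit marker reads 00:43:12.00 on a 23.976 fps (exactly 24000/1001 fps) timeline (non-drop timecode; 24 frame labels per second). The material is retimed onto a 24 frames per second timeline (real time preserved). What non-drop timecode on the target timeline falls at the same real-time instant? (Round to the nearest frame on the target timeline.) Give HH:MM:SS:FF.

Source frame index: (0×3600 + 43×60 + 12) × 24 + 0 = 62208.
Real time: 62208 / (24000/1001) = 324324/125 s.
Target frame: (324324/125) × (24) = 7783776/125 ≈ 62270.208 → 62270.
At 24 labels/s: frame 62270 → 00:43:14:14.

00:43:14:14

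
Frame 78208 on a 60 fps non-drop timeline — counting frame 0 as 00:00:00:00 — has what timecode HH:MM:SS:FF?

78208 ÷ 60 = 1303 full seconds, remainder 28 frames.
1303 s = 0 h 21 min 43 s.
Timecode: 00:21:43:28.

00:21:43:28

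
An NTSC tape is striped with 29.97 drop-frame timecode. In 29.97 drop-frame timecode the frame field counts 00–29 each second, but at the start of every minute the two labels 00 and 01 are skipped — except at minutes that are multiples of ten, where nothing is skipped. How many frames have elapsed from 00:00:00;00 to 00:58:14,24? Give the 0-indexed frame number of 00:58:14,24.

As if non-drop at 30 labels/s: (0 × 3600 + 58 × 60 + 14) × 30 + 24 = 104844.
Minute boundaries passed: 58; those not divisible by 10: 58 − 5 = 53; dropped labels = 2 × 53 = 106.
Actual frame index = 104844 − 106 = 104738.

104738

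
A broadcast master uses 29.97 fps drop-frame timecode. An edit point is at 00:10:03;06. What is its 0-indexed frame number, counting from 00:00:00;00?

As if non-drop at 30 labels/s: (0 × 3600 + 10 × 60 + 3) × 30 + 6 = 18096.
Minute boundaries passed: 10; those not divisible by 10: 10 − 1 = 9; dropped labels = 2 × 9 = 18.
Actual frame index = 18096 − 18 = 18078.

18078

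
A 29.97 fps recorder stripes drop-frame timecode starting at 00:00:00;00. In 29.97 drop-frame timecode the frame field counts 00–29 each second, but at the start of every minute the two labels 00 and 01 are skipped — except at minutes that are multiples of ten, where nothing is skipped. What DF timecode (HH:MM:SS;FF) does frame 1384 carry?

00:00:46;04

Ten DF minutes hold 17982 frames, so frame 1384 lies in block 0 (frames 0–17981) with 1384 frames into that block.
The block's first minute is 1800 frames and the rest 1798 each; 1384 frames reaches minute 0, so 0 × 18 + 0 × 2 = 0 labels have been skipped so far.
Adding those back, label number 1384 + 0 = 1384 at 30 labels/s is 46 s + 4 f = 0 h 0 min 46 s frame 4, i.e. 00:00:46;04.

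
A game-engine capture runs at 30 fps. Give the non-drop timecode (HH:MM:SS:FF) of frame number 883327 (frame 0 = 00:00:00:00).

883327 ÷ 30 = 29444 full seconds, remainder 7 frames.
29444 s = 8 h 10 min 44 s.
Timecode: 08:10:44:07.

08:10:44:07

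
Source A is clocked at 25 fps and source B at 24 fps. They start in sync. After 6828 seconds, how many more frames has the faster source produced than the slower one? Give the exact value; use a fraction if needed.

A emits 25 × 6828 = 170700 frames; B emits 24 × 6828 = 163872.
Difference = 6828 frames; B is behind A.

6828 frames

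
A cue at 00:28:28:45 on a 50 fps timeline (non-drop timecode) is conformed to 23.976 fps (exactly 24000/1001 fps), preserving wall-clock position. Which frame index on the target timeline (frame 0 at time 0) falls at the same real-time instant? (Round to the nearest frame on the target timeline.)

frame 40973

Source frame index: (0×3600 + 28×60 + 28) × 50 + 45 = 85445.
Real time: 85445 / (50) = 17089/10 s.
Target frame: (17089/10) × (24000/1001) = 41013600/1001 ≈ 40972.627 → 40973.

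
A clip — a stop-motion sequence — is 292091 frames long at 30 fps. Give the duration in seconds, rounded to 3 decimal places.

Running time = 292091 × 1/30 = 292091/30 s ≈ 9736.367 s.

9736.367 seconds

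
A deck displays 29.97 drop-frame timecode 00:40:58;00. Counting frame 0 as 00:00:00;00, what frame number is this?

73668

Complete 10-minute blocks: 4, each 17982 frames → 71928.
Remaining 0 whole minutes in the current block: 0 frames.
Within the current minute: 58 × 30 + 0 = 1740. Total = 71928 + 0 + 1740 = 73668.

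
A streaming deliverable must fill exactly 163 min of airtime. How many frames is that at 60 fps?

586800 frames

163 min = 9780 s.
Frames = 9780 × 60 = 586800.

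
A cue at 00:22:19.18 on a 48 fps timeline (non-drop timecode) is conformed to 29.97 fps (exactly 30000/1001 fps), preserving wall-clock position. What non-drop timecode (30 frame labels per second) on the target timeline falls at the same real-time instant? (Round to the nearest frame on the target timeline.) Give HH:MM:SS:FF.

00:22:18:01

Source frame index: (0×3600 + 22×60 + 19) × 48 + 18 = 64290.
Real time: 64290 / (48) = 10715/8 s.
Target frame: (10715/8) × (30000/1001) = 40181250/1001 ≈ 40141.109 → 40141.
At 30 labels/s: frame 40141 → 00:22:18:01.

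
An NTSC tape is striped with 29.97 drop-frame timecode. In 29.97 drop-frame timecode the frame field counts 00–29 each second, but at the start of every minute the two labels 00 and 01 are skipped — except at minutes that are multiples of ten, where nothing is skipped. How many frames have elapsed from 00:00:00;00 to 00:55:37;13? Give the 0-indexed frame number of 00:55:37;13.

100023

Complete 10-minute blocks: 5, each 17982 frames → 89910.
Remaining 5 whole minutes in the current block: 1800 + 4 × 1798 = 8992 frames.
Within the current minute: 37 × 30 + 13 − 2 = 1121 (labels ;00/;01 skipped at this minute). Total = 89910 + 8992 + 1121 = 100023.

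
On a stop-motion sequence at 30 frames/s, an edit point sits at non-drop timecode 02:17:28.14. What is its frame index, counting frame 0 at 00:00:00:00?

247454

Total seconds to the label: (2 × 3600 + 17 × 60 + 28) = 8248.
Frame index = 8248 × 30 + 14 = 247454.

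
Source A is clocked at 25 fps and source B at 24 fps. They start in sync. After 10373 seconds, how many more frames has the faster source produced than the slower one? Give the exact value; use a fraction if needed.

A emits 25 × 10373 = 259325 frames; B emits 24 × 10373 = 248952.
Difference = 10373 frames; B is behind A.

10373 frames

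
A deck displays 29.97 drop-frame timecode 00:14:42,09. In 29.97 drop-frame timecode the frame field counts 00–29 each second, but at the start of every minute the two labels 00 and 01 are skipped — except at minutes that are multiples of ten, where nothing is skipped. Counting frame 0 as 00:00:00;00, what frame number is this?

As if non-drop at 30 labels/s: (0 × 3600 + 14 × 60 + 42) × 30 + 9 = 26469.
Minute boundaries passed: 14; those not divisible by 10: 14 − 1 = 13; dropped labels = 2 × 13 = 26.
Actual frame index = 26469 − 26 = 26443.

26443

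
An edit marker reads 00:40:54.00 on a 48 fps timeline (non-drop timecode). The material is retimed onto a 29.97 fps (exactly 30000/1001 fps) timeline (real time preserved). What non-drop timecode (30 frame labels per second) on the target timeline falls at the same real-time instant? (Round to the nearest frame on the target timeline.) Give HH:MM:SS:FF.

Source frame index: (0×3600 + 40×60 + 54) × 48 + 0 = 117792.
Real time: 117792 / (48) = 2454 s.
Target frame: (2454) × (30000/1001) = 73620000/1001 ≈ 73546.454 → 73546.
At 30 labels/s: frame 73546 → 00:40:51:16.

00:40:51:16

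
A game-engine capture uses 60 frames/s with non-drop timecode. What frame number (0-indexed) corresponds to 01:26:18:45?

Total seconds to the label: (1 × 3600 + 26 × 60 + 18) = 5178.
Frame index = 5178 × 60 + 45 = 310725.

310725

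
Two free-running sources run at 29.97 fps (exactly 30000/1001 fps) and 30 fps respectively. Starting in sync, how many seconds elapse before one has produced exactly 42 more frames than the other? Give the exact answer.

The gap grows by |30 − 30000/1001| = 30/1001 frames per second.
Time for a 42-frame gap: 42 ÷ (30/1001) = 1401.4 s.

1401.4 seconds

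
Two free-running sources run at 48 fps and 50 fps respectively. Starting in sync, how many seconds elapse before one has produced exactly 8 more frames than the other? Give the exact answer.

The gap grows by |50 − 48| = 2 frames per second.
Time for a 8-frame gap: 8 ÷ (2) = 4 s.

4 seconds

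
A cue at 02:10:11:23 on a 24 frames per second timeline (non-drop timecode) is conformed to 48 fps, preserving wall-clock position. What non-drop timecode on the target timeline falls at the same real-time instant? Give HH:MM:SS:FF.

02:10:11:46

Source frame index: (2×3600 + 10×60 + 11) × 24 + 23 = 187487.
Real time: 187487 / (24) = 187487/24 s.
Target frame: (187487/24) × (48) = 374974.
At 48 labels/s: frame 374974 → 02:10:11:46.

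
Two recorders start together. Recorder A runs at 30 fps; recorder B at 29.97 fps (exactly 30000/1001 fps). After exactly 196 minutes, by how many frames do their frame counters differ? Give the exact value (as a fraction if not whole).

50400/143 frames

196 min = 11760 s.
A emits 30 × 11760 = 352800 frames; B emits 30000/1001 × 11760 = 50400000/143.
Difference = 50400/143 frames (≈ 352.4476); B is behind A.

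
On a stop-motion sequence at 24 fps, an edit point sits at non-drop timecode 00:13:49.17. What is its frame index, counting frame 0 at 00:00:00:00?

19913

Total seconds to the label: (0 × 3600 + 13 × 60 + 49) = 829.
Frame index = 829 × 24 + 17 = 19913.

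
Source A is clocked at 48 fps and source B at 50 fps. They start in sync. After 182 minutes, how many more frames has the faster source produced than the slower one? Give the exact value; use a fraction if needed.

182 min = 10920 s.
A emits 48 × 10920 = 524160 frames; B emits 50 × 10920 = 546000.
Difference = 21840 frames; B is ahead of A.

21840 frames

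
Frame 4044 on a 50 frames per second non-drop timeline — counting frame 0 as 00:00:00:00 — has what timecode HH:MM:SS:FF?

00:01:20:44

4044 ÷ 50 = 80 full seconds, remainder 44 frames.
80 s = 0 h 1 min 20 s.
Timecode: 00:01:20:44.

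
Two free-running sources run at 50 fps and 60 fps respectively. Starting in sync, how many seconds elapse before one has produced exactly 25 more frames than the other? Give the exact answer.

The gap grows by |60 − 50| = 10 frames per second.
Time for a 25-frame gap: 25 ÷ (10) = 2.5 s.

2.5 seconds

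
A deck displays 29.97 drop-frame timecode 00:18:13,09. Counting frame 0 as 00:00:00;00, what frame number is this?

Complete 10-minute blocks: 1, each 17982 frames → 17982.
Remaining 8 whole minutes in the current block: 1800 + 7 × 1798 = 14386 frames.
Within the current minute: 13 × 30 + 9 − 2 = 397 (labels ;00/;01 skipped at this minute). Total = 17982 + 14386 + 397 = 32765.

32765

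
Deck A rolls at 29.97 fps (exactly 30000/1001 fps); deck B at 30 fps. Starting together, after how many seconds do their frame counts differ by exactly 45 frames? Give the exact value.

The gap grows by |30 − 30000/1001| = 30/1001 frames per second.
Time for a 45-frame gap: 45 ÷ (30/1001) = 1501.5 s.

1501.5 seconds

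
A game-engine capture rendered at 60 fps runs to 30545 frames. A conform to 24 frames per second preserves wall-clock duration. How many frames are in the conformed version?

Target frames = source frames × (target rate / source rate) = 30545 × (24)/(60) = 30545 × 2/5 = 12218.

12218 frames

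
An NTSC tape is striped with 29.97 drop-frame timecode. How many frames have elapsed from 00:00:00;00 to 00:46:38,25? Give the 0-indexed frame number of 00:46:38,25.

83881

As if non-drop at 30 labels/s: (0 × 3600 + 46 × 60 + 38) × 30 + 25 = 83965.
Minute boundaries passed: 46; those not divisible by 10: 46 − 4 = 42; dropped labels = 2 × 42 = 84.
Actual frame index = 83965 − 84 = 83881.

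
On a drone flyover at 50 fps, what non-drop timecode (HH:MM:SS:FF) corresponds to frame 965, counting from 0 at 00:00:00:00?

965 ÷ 50 = 19 full seconds, remainder 15 frames.
19 s = 0 h 0 min 19 s.
Timecode: 00:00:19:15.

00:00:19:15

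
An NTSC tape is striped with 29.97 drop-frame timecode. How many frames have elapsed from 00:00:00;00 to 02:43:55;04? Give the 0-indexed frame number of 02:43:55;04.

294760

Complete 10-minute blocks: 16, each 17982 frames → 287712.
Remaining 3 whole minutes in the current block: 1800 + 2 × 1798 = 5396 frames.
Within the current minute: 55 × 30 + 4 − 2 = 1652 (labels ;00/;01 skipped at this minute). Total = 287712 + 5396 + 1652 = 294760.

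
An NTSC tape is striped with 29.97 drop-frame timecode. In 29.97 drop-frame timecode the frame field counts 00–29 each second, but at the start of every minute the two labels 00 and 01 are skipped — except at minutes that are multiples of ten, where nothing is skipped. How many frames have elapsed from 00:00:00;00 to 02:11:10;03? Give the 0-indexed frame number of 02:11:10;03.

As if non-drop at 30 labels/s: (2 × 3600 + 11 × 60 + 10) × 30 + 3 = 236103.
Minute boundaries passed: 131; those not divisible by 10: 131 − 13 = 118; dropped labels = 2 × 118 = 236.
Actual frame index = 236103 − 236 = 235867.

235867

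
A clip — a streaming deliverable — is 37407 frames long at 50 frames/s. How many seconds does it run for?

748.14 seconds

Running time = 37407 / (50) = 748.14 s.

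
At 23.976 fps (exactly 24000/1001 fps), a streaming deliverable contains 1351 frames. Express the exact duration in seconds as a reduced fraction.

1352351/24000 seconds

Running time = 1351 ÷ (24000/1001) = 1351 × 1001/24000 = 1352351/24000 s.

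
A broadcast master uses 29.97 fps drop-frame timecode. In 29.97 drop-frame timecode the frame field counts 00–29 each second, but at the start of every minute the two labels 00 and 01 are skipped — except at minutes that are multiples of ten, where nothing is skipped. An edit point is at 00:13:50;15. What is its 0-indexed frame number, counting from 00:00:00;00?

Complete 10-minute blocks: 1, each 17982 frames → 17982.
Remaining 3 whole minutes in the current block: 1800 + 2 × 1798 = 5396 frames.
Within the current minute: 50 × 30 + 15 − 2 = 1513 (labels ;00/;01 skipped at this minute). Total = 17982 + 5396 + 1513 = 24891.

24891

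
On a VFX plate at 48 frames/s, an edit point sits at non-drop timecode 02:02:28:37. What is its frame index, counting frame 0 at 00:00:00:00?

352741

Total seconds to the label: (2 × 3600 + 2 × 60 + 28) = 7348.
Frame index = 7348 × 48 + 37 = 352741.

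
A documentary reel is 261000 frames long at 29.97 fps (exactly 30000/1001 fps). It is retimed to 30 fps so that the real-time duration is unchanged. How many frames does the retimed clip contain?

261261 frames

Target frames = source frames × (target rate / source rate) = 261000 × (30)/(30000/1001) = 261000 × 1001/1000 = 261261.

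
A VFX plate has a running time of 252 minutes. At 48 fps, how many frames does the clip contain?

725760 frames

252 min = 15120 s.
Frames = 15120 × 48 = 725760.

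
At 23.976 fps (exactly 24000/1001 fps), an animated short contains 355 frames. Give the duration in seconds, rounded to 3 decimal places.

Running time = 355 × 1001/24000 = 71071/4800 s ≈ 14.806 s.

14.806 seconds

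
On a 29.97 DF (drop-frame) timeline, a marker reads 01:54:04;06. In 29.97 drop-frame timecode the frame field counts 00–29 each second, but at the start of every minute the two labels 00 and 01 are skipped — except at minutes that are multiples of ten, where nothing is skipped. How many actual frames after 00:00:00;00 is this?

205120

As if non-drop at 30 labels/s: (1 × 3600 + 54 × 60 + 4) × 30 + 6 = 205326.
Minute boundaries passed: 114; those not divisible by 10: 114 − 11 = 103; dropped labels = 2 × 103 = 206.
Actual frame index = 205326 − 206 = 205120.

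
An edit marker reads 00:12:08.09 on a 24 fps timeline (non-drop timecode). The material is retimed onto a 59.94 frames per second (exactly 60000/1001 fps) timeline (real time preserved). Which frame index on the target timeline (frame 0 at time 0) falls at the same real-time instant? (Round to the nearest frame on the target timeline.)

frame 43659

Source frame index: (0×3600 + 12×60 + 8) × 24 + 9 = 17481.
Real time: 17481 / (24) = 5827/8 s.
Target frame: (5827/8) × (60000/1001) = 43702500/1001 ≈ 43658.841 → 43659.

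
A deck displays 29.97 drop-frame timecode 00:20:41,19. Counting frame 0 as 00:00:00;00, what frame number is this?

Complete 10-minute blocks: 2, each 17982 frames → 35964.
Remaining 0 whole minutes in the current block: 0 frames.
Within the current minute: 41 × 30 + 19 = 1249. Total = 35964 + 0 + 1249 = 37213.

37213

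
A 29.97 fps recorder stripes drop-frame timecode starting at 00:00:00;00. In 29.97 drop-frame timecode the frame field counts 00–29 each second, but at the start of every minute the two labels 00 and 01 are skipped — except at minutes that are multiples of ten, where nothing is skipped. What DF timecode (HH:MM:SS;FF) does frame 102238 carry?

Ten DF minutes hold 17982 frames, so frame 102238 lies in block 5 (frames 89910–107891) with 12328 frames into that block.
The block's first minute is 1800 frames and the rest 1798 each; 12328 frames reaches minute 6, so 5 × 18 + 6 × 2 = 102 labels have been skipped so far.
Adding those back, label number 102238 + 102 = 102340 at 30 labels/s is 3411 s + 10 f = 0 h 56 min 51 s frame 10, i.e. 00:56:51;10.

00:56:51;10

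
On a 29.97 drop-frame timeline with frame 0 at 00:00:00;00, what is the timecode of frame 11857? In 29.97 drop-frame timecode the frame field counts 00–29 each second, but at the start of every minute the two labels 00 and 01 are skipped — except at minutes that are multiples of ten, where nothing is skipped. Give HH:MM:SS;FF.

00:06:35;19

Ten DF minutes hold 17982 frames, so frame 11857 lies in block 0 (frames 0–17981) with 11857 frames into that block.
The block's first minute is 1800 frames and the rest 1798 each; 11857 frames reaches minute 6, so 0 × 18 + 6 × 2 = 12 labels have been skipped so far.
Adding those back, label number 11857 + 12 = 11869 at 30 labels/s is 395 s + 19 f = 0 h 6 min 35 s frame 19, i.e. 00:06:35;19.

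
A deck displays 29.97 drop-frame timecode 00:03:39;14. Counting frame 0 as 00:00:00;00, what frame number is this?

As if non-drop at 30 labels/s: (0 × 3600 + 3 × 60 + 39) × 30 + 14 = 6584.
Minute boundaries passed: 3; those not divisible by 10: 3 − 0 = 3; dropped labels = 2 × 3 = 6.
Actual frame index = 6584 − 6 = 6578.

6578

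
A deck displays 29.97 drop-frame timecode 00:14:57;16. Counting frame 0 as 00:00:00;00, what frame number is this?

26900

Complete 10-minute blocks: 1, each 17982 frames → 17982.
Remaining 4 whole minutes in the current block: 1800 + 3 × 1798 = 7194 frames.
Within the current minute: 57 × 30 + 16 − 2 = 1724 (labels ;00/;01 skipped at this minute). Total = 17982 + 7194 + 1724 = 26900.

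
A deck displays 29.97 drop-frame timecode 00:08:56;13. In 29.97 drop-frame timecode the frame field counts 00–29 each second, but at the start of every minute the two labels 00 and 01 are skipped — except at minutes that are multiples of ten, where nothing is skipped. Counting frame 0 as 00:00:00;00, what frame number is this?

16077

Complete 10-minute blocks: 0, each 17982 frames → 0.
Remaining 8 whole minutes in the current block: 1800 + 7 × 1798 = 14386 frames.
Within the current minute: 56 × 30 + 13 − 2 = 1691 (labels ;00/;01 skipped at this minute). Total = 0 + 14386 + 1691 = 16077.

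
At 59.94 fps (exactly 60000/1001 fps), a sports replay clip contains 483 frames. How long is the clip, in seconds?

8.05805 seconds

Running time = 483 / (60000/1001) = 8.05805 s.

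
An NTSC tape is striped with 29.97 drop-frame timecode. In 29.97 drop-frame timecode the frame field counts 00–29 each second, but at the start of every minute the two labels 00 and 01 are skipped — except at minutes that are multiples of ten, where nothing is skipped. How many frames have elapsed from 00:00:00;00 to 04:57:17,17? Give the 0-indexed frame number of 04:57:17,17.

534591

As if non-drop at 30 labels/s: (4 × 3600 + 57 × 60 + 17) × 30 + 17 = 535127.
Minute boundaries passed: 297; those not divisible by 10: 297 − 29 = 268; dropped labels = 2 × 268 = 536.
Actual frame index = 535127 − 536 = 534591.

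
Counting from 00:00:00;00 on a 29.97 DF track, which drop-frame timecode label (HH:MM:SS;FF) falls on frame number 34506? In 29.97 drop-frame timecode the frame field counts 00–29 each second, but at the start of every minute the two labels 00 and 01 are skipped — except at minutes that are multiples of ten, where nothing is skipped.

Ten DF minutes hold 17982 frames, so frame 34506 lies in block 1 (frames 17982–35963) with 16524 frames into that block.
The block's first minute is 1800 frames and the rest 1798 each; 16524 frames reaches minute 9, so 1 × 18 + 9 × 2 = 36 labels have been skipped so far.
Adding those back, label number 34506 + 36 = 34542 at 30 labels/s is 1151 s + 12 f = 0 h 19 min 11 s frame 12, i.e. 00:19:11;12.

00:19:11;12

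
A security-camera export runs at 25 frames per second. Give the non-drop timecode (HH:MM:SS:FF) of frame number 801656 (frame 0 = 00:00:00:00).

08:54:26:06

801656 ÷ 25 = 32066 full seconds, remainder 6 frames.
32066 s = 8 h 54 min 26 s.
Timecode: 08:54:26:06.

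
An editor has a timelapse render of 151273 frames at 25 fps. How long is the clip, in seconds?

6050.92 seconds

Running time = 151273 / (25) = 6050.92 s.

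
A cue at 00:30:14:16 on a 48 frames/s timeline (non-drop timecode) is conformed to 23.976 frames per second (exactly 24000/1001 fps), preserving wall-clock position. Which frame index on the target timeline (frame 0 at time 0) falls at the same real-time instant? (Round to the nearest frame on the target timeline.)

frame 43500

Source frame index: (0×3600 + 30×60 + 14) × 48 + 16 = 87088.
Real time: 87088 / (48) = 5443/3 s.
Target frame: (5443/3) × (24000/1001) = 43544000/1001 ≈ 43500.500 → 43500.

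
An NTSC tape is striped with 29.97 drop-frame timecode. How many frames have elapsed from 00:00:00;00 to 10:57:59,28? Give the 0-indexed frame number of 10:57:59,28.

1183214

Complete 10-minute blocks: 65, each 17982 frames → 1168830.
Remaining 7 whole minutes in the current block: 1800 + 6 × 1798 = 12588 frames.
Within the current minute: 59 × 30 + 28 − 2 = 1796 (labels ;00/;01 skipped at this minute). Total = 1168830 + 12588 + 1796 = 1183214.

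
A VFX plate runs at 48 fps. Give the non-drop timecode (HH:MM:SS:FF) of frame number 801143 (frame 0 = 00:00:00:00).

801143 ÷ 48 = 16690 full seconds, remainder 23 frames.
16690 s = 4 h 38 min 10 s.
Timecode: 04:38:10:23.

04:38:10:23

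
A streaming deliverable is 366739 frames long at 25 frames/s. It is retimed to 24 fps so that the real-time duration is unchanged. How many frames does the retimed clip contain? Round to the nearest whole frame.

352069 frames

Frames at target rate = 366739 × (24) / (25) = 8801736/25 ≈ 352069.440.
Nearest whole frame: 352069.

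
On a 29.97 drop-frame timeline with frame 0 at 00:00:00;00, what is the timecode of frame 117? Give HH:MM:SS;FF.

Ten DF minutes hold 17982 frames, so frame 117 lies in block 0 (frames 0–17981) with 117 frames into that block.
The block's first minute is 1800 frames and the rest 1798 each; 117 frames reaches minute 0, so 0 × 18 + 0 × 2 = 0 labels have been skipped so far.
Adding those back, label number 117 + 0 = 117 at 30 labels/s is 3 s + 27 f = 0 h 0 min 3 s frame 27, i.e. 00:00:03;27.

00:00:03;27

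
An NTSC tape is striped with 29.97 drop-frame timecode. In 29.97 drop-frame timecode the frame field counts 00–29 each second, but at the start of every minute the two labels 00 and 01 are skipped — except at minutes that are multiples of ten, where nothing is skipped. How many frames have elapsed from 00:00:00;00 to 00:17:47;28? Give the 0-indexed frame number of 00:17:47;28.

32006

As if non-drop at 30 labels/s: (0 × 3600 + 17 × 60 + 47) × 30 + 28 = 32038.
Minute boundaries passed: 17; those not divisible by 10: 17 − 1 = 16; dropped labels = 2 × 16 = 32.
Actual frame index = 32038 − 32 = 32006.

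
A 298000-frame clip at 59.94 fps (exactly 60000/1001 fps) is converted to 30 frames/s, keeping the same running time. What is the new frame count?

Target frames = source frames × (target rate / source rate) = 298000 × (30)/(60000/1001) = 298000 × 1001/2000 = 149149.

149149 frames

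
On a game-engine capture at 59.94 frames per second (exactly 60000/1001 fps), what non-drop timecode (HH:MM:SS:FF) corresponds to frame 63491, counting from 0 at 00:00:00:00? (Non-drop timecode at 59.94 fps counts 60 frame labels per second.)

00:17:38:11

63491 ÷ 60 = 1058 full seconds, remainder 11 frames.
1058 s = 0 h 17 min 38 s.
Timecode: 00:17:38:11.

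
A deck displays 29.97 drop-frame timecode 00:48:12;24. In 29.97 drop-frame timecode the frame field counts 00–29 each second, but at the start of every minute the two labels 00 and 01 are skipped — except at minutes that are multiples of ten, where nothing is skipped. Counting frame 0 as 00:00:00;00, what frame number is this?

Complete 10-minute blocks: 4, each 17982 frames → 71928.
Remaining 8 whole minutes in the current block: 1800 + 7 × 1798 = 14386 frames.
Within the current minute: 12 × 30 + 24 − 2 = 382 (labels ;00/;01 skipped at this minute). Total = 71928 + 14386 + 382 = 86696.

86696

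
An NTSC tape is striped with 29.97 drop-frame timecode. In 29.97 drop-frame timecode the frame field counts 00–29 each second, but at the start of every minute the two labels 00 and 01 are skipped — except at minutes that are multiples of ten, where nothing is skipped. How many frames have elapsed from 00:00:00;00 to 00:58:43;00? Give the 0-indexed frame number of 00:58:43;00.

105584

As if non-drop at 30 labels/s: (0 × 3600 + 58 × 60 + 43) × 30 + 0 = 105690.
Minute boundaries passed: 58; those not divisible by 10: 58 − 5 = 53; dropped labels = 2 × 53 = 106.
Actual frame index = 105690 − 106 = 105584.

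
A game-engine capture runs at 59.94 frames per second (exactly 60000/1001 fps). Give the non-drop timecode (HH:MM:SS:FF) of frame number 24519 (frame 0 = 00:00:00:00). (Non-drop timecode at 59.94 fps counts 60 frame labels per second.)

00:06:48:39

24519 ÷ 60 = 408 full seconds, remainder 39 frames.
408 s = 0 h 6 min 48 s.
Timecode: 00:06:48:39.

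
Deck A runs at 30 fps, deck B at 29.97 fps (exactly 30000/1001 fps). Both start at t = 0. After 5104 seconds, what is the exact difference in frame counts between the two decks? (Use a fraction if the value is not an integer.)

13920/91 frames

A emits 30 × 5104 = 153120 frames; B emits 30000/1001 × 5104 = 13920000/91.
Difference = 13920/91 frames (≈ 152.9670); B is behind A.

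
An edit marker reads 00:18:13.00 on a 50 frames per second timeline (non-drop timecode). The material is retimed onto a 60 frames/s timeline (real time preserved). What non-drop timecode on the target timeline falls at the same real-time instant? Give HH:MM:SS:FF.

00:18:13:00

Source frame index: (0×3600 + 18×60 + 13) × 50 + 0 = 54650.
Real time: 54650 / (50) = 1093 s.
Target frame: (1093) × (60) = 65580.
At 60 labels/s: frame 65580 → 00:18:13:00.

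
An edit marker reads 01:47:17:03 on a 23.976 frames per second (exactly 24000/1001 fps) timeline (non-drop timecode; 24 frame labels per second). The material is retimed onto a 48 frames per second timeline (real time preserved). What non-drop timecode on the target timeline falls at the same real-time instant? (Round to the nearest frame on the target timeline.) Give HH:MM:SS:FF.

01:47:23:27

Source frame index: (1×3600 + 47×60 + 17) × 24 + 3 = 154491.
Real time: 154491 / (24000/1001) = 51548497/8000 s.
Target frame: (51548497/8000) × (48) = 154645491/500 ≈ 309290.982 → 309291.
At 48 labels/s: frame 309291 → 01:47:23:27.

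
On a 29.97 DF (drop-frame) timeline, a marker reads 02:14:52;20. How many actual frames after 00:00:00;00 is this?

Complete 10-minute blocks: 13, each 17982 frames → 233766.
Remaining 4 whole minutes in the current block: 1800 + 3 × 1798 = 7194 frames.
Within the current minute: 52 × 30 + 20 − 2 = 1578 (labels ;00/;01 skipped at this minute). Total = 233766 + 7194 + 1578 = 242538.

242538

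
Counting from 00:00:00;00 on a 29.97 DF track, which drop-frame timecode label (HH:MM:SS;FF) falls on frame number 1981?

00:01:06;03

Each 10-minute DF block holds 10 × 60 × 30 − 9 × 2 = 17982 frames. 1981 ÷ 17982 → 0 full blocks, remainder 1981.
Within the partial block the first minute is 1800 frames and each further minute 1798, so 1 further minute boundary passed. Total skipped labels = 18 × 0 + 2 × 1 = 2.
Non-drop label index = 1981 + 2 = 1983; at 30 labels/s that is 00:01:06:03, i.e. DF 00:01:06;03.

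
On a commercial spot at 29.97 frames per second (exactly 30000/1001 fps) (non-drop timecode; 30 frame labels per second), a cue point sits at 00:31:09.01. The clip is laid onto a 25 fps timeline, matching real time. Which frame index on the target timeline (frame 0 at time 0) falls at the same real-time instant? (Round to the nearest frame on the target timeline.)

frame 46773

Source frame index: (0×3600 + 31×60 + 9) × 30 + 1 = 56071.
Real time: 56071 / (30000/1001) = 56127071/30000 s.
Target frame: (56127071/30000) × (25) = 56127071/1200 ≈ 46772.559 → 46773.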